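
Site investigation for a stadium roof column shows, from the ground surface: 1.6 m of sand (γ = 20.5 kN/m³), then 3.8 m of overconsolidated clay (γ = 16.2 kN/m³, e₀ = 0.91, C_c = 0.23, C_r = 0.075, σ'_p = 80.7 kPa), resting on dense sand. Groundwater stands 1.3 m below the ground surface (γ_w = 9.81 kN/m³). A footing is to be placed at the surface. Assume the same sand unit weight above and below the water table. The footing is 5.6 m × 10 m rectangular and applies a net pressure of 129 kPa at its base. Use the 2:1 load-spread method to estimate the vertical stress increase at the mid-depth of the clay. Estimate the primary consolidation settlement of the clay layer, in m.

S_c ≈ 0.0865 m

Mid-depth of clay below the ground surface: z = 1.6 + 3.8/2 = 3.5 m.
Total vertical stress at mid-clay: σ_v = 20.5×1.6 + 16.2×1.9 = 63.58 kPa.
Pore pressure: u = 9.81×(3.5 − 1.3) = 21.582 kPa.
Initial effective stress: σ'_0 = σ_v − u = 63.58 − 21.582 = 41.998 kPa.
Stress increase at mid-clay by the 2:1 spreading method:
Δσ = qBL/((B+z)(L+z)) = 129×5.6×10/((5.6+3.5)(10+3.5)) = 58.803 kPa
Final effective stress: σ'_f = 41.998 + 58.803 = 100.8 kPa.
σ'_f = 100.8 > σ'_p = 80.7 kPa, so the stress path crosses the preconsolidation pressure — recompression up to σ'_p, then virgin compression beyond:
S_c = H/(1+e₀)·[C_r·log₁₀(σ'_p/σ'_0) + C_c·log₁₀(σ'_f/σ'_p)]
    = 3.8/1.91 × [0.075×log₁₀(80.7/41.998) + 0.23×log₁₀(100.8/80.7)]
    = 1.9895 × [0.021273 + 0.022215] = 0.08652 m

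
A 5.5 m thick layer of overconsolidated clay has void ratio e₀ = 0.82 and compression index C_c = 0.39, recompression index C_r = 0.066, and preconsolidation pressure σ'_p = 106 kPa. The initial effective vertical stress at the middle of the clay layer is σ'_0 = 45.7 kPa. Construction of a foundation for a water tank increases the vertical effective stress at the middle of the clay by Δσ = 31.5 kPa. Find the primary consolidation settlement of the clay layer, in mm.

Final effective stress: σ'_f = 45.7 + 31.5 = 77.2 kPa.
σ'_f = 77.2 ≤ σ'_p = 106 kPa, so the clay remains overconsolidated and only the recompression index applies:
S_c = C_r·H/(1+e₀)·log₁₀(σ'_f/σ'_0) = 0.066×5.5/1.82×log₁₀(77.2/45.7)
    = 0.19945 × 0.2277 = 0.04542 m

S_c ≈ 45.4 mm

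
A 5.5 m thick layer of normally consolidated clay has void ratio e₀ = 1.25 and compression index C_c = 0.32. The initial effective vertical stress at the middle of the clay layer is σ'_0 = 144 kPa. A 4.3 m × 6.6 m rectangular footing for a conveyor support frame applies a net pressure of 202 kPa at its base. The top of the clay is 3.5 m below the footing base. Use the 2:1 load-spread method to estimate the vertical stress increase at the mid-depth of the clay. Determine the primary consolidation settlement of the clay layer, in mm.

Mid-depth of clay below the footing base: z = 3.5 + 5.5/2 = 6.25 m.
Stress increase at mid-clay by the 2:1 spreading method:
Δσ = qBL/((B+z)(L+z)) = 202×4.3×6.6/((4.3+6.25)(6.6+6.25)) = 42.287 kPa
Final effective stress: σ'_f = σ'_0 + Δσ = 144 + 42.287 = 186.29 kPa.
Normally consolidated clay, so the full stress increment lies on the virgin compression line:
S_c = C_c·H/(1+e₀)·log₁₀(σ'_f/σ'_0) = 0.32×5.5/(1+1.25)×log₁₀(186.29/144)
    = 0.78222 × 0.11183 = 0.08748 m

S_c ≈ 87.5 mm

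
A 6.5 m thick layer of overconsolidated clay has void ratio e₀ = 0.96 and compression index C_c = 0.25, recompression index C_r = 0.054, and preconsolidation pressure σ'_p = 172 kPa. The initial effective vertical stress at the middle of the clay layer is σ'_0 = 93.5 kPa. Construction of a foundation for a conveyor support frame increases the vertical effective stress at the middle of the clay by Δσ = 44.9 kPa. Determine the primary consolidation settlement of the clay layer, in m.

S_c ≈ 0.0305 m

Final effective stress: σ'_f = 93.5 + 44.9 = 138.4 kPa.
σ'_f = 138.4 ≤ σ'_p = 172 kPa, so the clay remains overconsolidated and only the recompression index applies:
S_c = C_r·H/(1+e₀)·log₁₀(σ'_f/σ'_0) = 0.054×6.5/1.96×log₁₀(138.4/93.5)
    = 0.17908 × 0.17032 = 0.0305 m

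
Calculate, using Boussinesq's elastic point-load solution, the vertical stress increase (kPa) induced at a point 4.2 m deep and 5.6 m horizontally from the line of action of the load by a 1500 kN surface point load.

Boussinesq vertical stress below a point load on an elastic half-space:
Δσ_z = 3P/(2πz²) · [1 + (r/z)²]^(−5/2)
r/z = 5.6/4.2 = 1.3333; [1+(r/z)²]^(−5/2) = 0.07776.
Δσ_z = 3×1500/(2π×4.2²) × 0.07776 = 40.601 × 0.07776 = 3.157 kPa

Δσ_z ≈ 3.16 kPa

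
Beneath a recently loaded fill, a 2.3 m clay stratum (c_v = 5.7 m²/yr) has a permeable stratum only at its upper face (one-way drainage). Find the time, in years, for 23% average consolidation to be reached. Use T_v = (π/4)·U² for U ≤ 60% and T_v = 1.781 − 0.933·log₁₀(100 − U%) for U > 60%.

t ≈ 0.0386 years

Drainage path length: H_d = H = 2.3 m (single drainage).
U ≤ 60%: T_v = (π/4)·U² = (π/4)×0.23² = 0.041548.
t = T_v·H_d²/c_v = 0.041548×2.3²/5.7 = 0.03856 years.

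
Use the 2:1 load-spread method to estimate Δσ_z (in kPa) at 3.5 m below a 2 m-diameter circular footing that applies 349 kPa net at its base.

By the 2:1 method the load spreads at 1 horizontal : 2 vertical, so at depth z the loaded area has grown by z in each plan dimension:
Δσ ≈ qD²/(D+z)² = 349×2²/(2+3.5)² = 46.149 kPa

Δσ_z ≈ 46.1 kPa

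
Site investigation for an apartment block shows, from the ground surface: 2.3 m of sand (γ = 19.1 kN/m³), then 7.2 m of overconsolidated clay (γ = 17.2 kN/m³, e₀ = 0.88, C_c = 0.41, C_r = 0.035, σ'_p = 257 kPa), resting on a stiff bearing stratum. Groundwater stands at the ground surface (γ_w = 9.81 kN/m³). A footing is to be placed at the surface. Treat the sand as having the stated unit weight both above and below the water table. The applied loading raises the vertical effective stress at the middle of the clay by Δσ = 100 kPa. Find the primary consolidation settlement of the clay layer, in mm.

Mid-depth of clay below the ground surface: z = 2.3 + 7.2/2 = 5.9 m.
Total vertical stress at mid-clay: σ_v = 19.1×2.3 + 17.2×3.6 = 105.85 kPa.
Pore pressure: u = 9.81×(5.9 − 0) = 57.879 kPa.
Initial effective stress: σ'_0 = σ_v − u = 105.85 − 57.879 = 47.971 kPa.
Final effective stress: σ'_f = 47.971 + 100 = 147.97 kPa.
σ'_f = 147.97 ≤ σ'_p = 257 kPa, so the clay remains overconsolidated and only the recompression index applies:
S_c = C_r·H/(1+e₀)·log₁₀(σ'_f/σ'_0) = 0.035×7.2/1.88×log₁₀(147.97/47.971)
    = 0.13404 × 0.48919 = 0.06557 m

S_c ≈ 65.6 mm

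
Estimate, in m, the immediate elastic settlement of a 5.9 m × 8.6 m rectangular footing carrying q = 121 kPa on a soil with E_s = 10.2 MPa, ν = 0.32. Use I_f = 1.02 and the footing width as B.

Immediate (elastic) settlement: S_e = q·B·(1−ν²)/E_s · I_f.
E_s = 10.2 MPa = 10200 kPa.
S_e = 121 × 5.9 × (1 − 0.32²) / 10200 × 1.02
    = 121 × 5.9 × 0.8976 / 10200 × 1.02
    = 0.06408 m

S_e ≈ 0.0641 m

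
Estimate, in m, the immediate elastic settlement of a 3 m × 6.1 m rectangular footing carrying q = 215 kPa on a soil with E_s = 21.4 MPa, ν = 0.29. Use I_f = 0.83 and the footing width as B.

Immediate (elastic) settlement: S_e = q·B·(1−ν²)/E_s · I_f.
E_s = 21.4 MPa = 21400 kPa.
S_e = 215 × 3 × (1 − 0.29²) / 21400 × 0.83
    = 215 × 3 × 0.9159 / 21400 × 0.83
    = 0.02291 m

S_e ≈ 0.0229 m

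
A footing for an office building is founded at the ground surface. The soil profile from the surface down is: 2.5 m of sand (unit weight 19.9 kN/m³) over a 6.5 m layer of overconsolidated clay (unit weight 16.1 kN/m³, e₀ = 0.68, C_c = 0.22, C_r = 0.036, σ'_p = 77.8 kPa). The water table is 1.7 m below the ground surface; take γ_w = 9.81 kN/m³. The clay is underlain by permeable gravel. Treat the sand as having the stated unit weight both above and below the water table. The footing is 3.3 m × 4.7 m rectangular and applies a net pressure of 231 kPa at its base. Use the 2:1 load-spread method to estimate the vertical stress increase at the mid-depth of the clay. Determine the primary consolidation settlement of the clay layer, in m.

Mid-depth of clay below the ground surface: z = 2.5 + 6.5/2 = 5.75 m.
Total vertical stress at mid-clay: σ_v = 19.9×2.5 + 16.1×3.25 = 102.08 kPa.
Pore pressure: u = 9.81×(5.75 − 1.7) = 39.73 kPa.
Initial effective stress: σ'_0 = σ_v − u = 102.08 − 39.73 = 62.35 kPa.
Stress increase at mid-clay by the 2:1 spreading method:
Δσ = qBL/((B+z)(L+z)) = 231×3.3×4.7/((3.3+5.75)(4.7+5.75)) = 37.884 kPa
Final effective stress: σ'_f = 62.35 + 37.884 = 100.23 kPa.
σ'_f = 100.23 > σ'_p = 77.8 kPa, so the stress path crosses the preconsolidation pressure — recompression up to σ'_p, then virgin compression beyond:
S_c = H/(1+e₀)·[C_r·log₁₀(σ'_p/σ'_0) + C_c·log₁₀(σ'_f/σ'_p)]
    = 6.5/1.68 × [0.036×log₁₀(77.8/62.35) + 0.22×log₁₀(100.23/77.8)]
    = 3.869 × [0.0034612 + 0.024204] = 0.107 m

S_c ≈ 0.107 m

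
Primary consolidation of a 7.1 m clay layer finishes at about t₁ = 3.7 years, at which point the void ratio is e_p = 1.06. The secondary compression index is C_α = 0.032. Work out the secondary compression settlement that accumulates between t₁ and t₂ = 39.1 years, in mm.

S_s ≈ 113 mm

Secondary compression: S_s = C_α·H/(1+e_p)·log₁₀(t₂/t₁)
S_s = 0.032×7.1/(1+1.06)×log₁₀(39.1/3.7)
    = 0.1103 × 1.024 = 0.1129 m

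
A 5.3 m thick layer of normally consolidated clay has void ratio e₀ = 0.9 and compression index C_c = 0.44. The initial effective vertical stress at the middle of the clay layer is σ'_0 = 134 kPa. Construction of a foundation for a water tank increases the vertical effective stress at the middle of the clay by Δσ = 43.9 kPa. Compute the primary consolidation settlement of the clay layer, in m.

Final effective stress: σ'_f = σ'_0 + Δσ = 134 + 43.9 = 177.9 kPa.
Normally consolidated clay, so the full stress increment lies on the virgin compression line:
S_c = C_c·H/(1+e₀)·log₁₀(σ'_f/σ'_0) = 0.44×5.3/(1+0.9)×log₁₀(177.9/134)
    = 1.2274 × 0.12307 = 0.1511 m

S_c ≈ 0.151 m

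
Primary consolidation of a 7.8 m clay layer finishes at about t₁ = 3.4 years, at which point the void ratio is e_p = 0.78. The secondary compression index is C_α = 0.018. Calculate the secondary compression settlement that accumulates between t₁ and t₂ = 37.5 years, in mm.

Secondary compression: S_s = C_α·H/(1+e_p)·log₁₀(t₂/t₁)
S_s = 0.018×7.8/(1+0.78)×log₁₀(37.5/3.4)
    = 0.07888 × 1.043 = 0.08223 m

S_s ≈ 82.2 mm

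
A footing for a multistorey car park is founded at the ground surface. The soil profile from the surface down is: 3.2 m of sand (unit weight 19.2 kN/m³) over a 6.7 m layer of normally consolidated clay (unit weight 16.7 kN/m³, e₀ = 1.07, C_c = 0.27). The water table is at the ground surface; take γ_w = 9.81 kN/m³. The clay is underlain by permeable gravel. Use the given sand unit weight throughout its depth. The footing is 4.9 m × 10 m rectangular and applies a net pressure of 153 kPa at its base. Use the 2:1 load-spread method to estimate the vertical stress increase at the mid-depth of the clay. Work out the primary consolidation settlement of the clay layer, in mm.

S_c ≈ 211 mm

Mid-depth of clay below the ground surface: z = 3.2 + 6.7/2 = 6.55 m.
Total vertical stress at mid-clay: σ_v = 19.2×3.2 + 16.7×3.35 = 117.38 kPa.
Pore pressure: u = 9.81×(6.55 − 0) = 64.255 kPa.
Initial effective stress: σ'_0 = σ_v − u = 117.38 − 64.255 = 53.125 kPa.
Stress increase at mid-clay by the 2:1 spreading method:
Δσ = qBL/((B+z)(L+z)) = 153×4.9×10/((4.9+6.55)(10+6.55)) = 39.563 kPa
Final effective stress: σ'_f = σ'_0 + Δσ = 53.125 + 39.563 = 92.688 kPa.
Normally consolidated clay, so the full stress increment lies on the virgin compression line:
S_c = C_c·H/(1+e₀)·log₁₀(σ'_f/σ'_0) = 0.27×6.7/(1+1.07)×log₁₀(92.688/53.125)
    = 0.87391 × 0.24172 = 0.2112 m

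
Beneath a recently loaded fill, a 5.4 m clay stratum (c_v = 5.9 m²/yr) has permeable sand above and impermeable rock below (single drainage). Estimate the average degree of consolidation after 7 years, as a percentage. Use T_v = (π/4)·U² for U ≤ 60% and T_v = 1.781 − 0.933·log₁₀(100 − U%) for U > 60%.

U ≈ 97.5 %

Drainage path length: H_d = H = 5.4 m (single drainage).
T_v = c_v·t/H_d² = 5.9×7/5.4² = 1.4163.
T_v = 1.4163 corresponds to the U > 60% branch:
U = 1 − 10^((1.781 − T_v)/0.933)/100 = 0.9754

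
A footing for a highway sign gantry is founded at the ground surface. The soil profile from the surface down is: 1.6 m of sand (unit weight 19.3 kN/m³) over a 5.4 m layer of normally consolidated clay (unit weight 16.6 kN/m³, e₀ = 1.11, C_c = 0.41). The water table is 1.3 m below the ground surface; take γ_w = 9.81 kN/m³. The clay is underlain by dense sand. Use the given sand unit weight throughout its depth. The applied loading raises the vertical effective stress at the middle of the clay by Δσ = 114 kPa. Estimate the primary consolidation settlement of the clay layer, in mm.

S_c ≈ 566 mm

Mid-depth of clay below the ground surface: z = 1.6 + 5.4/2 = 4.3 m.
Total vertical stress at mid-clay: σ_v = 19.3×1.6 + 16.6×2.7 = 75.7 kPa.
Pore pressure: u = 9.81×(4.3 − 1.3) = 29.43 kPa.
Initial effective stress: σ'_0 = σ_v − u = 75.7 − 29.43 = 46.27 kPa.
Final effective stress: σ'_f = σ'_0 + Δσ = 46.27 + 114 = 160.27 kPa.
Normally consolidated clay, so the full stress increment lies on the virgin compression line:
S_c = C_c·H/(1+e₀)·log₁₀(σ'_f/σ'_0) = 0.41×5.4/(1+1.11)×log₁₀(160.27/46.27)
    = 1.0493 × 0.53955 = 0.5661 m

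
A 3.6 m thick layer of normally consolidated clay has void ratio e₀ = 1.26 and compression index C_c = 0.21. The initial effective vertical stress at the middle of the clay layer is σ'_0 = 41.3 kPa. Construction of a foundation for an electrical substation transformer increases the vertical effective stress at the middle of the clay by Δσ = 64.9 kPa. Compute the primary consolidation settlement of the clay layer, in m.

Final effective stress: σ'_f = σ'_0 + Δσ = 41.3 + 64.9 = 106.2 kPa.
Normally consolidated clay, so the full stress increment lies on the virgin compression line:
S_c = C_c·H/(1+e₀)·log₁₀(σ'_f/σ'_0) = 0.21×3.6/(1+1.26)×log₁₀(106.2/41.3)
    = 0.33451 × 0.41017 = 0.1372 m

S_c ≈ 0.137 m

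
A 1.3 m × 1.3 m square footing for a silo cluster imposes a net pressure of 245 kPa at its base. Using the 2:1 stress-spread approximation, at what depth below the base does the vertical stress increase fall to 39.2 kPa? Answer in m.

z ≈ 1.95 m

2:1 spreading — at depth z the loaded area has grown by z in each plan dimension:
qB²/(B+z)² = Δσ_z ⇒ z = B(√(q/Δσ_z) − 1) = 1.3×(√(245/39.2) − 1) = 1.95 m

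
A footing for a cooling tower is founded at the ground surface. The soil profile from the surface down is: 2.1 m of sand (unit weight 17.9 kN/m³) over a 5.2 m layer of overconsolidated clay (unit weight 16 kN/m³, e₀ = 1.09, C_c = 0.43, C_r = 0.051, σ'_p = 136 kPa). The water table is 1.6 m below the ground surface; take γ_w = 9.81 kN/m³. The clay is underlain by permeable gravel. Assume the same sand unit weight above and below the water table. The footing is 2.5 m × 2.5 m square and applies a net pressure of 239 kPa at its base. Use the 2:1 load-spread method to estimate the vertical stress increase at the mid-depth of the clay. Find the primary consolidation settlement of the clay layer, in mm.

Mid-depth of clay below the ground surface: z = 2.1 + 5.2/2 = 4.7 m.
Total vertical stress at mid-clay: σ_v = 17.9×2.1 + 16×2.6 = 79.19 kPa.
Pore pressure: u = 9.81×(4.7 − 1.6) = 30.411 kPa.
Initial effective stress: σ'_0 = σ_v − u = 79.19 − 30.411 = 48.779 kPa.
Stress increase at mid-clay by the 2:1 spreading method:
Δσ = qBL/((B+z)(L+z)) = 239×2.5×2.5/((2.5+4.7)(2.5+4.7)) = 28.815 kPa
Final effective stress: σ'_f = 48.779 + 28.815 = 77.594 kPa.
σ'_f = 77.594 ≤ σ'_p = 136 kPa, so the clay remains overconsolidated and only the recompression index applies:
S_c = C_r·H/(1+e₀)·log₁₀(σ'_f/σ'_0) = 0.051×5.2/2.09×log₁₀(77.594/48.779)
    = 0.12689 × 0.2016 = 0.02558 m

S_c ≈ 25.6 mm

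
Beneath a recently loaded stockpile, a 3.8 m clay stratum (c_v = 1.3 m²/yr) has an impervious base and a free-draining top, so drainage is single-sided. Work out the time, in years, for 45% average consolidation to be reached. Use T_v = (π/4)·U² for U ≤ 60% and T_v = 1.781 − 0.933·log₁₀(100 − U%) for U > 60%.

Drainage path length: H_d = H = 3.8 m (single drainage).
U ≤ 60%: T_v = (π/4)·U² = (π/4)×0.45² = 0.15904.
t = T_v·H_d²/c_v = 0.15904×3.8²/1.3 = 1.767 years.

t ≈ 1.77 years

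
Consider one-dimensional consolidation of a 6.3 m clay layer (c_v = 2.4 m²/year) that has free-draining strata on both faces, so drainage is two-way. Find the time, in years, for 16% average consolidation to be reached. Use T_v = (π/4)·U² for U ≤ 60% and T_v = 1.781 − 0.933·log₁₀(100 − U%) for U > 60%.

Drainage path length: H_d = H/2 = 3.15 m (double drainage).
U ≤ 60%: T_v = (π/4)·U² = (π/4)×0.16² = 0.020106.
t = T_v·H_d²/c_v = 0.020106×3.15²/2.4 = 0.08313 years.

t ≈ 0.0831 years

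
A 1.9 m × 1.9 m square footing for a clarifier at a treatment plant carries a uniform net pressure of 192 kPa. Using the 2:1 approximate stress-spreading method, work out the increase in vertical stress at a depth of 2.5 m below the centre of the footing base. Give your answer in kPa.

By the 2:1 method the load spreads at 1 horizontal : 2 vertical, so at depth z the loaded area has grown by z in each plan dimension:
Δσ = qBL/((B+z)(L+z)) = 192×1.9×1.9/((1.9+2.5)(1.9+2.5)) = 35.802 kPa

Δσ_z ≈ 35.8 kPa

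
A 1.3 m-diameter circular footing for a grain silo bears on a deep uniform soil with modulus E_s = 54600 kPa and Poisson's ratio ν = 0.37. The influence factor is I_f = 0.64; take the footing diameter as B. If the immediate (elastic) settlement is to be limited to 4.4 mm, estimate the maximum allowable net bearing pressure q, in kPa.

S_e = q·B·(1−ν²)/E_s · I_f  ⇒  q = S_e·E_s / (B·(1−ν²)·I_f).
q = 0.0044 × 54600 / (1.3 × 0.8631 × 0.64) = 334.5 kPa

q ≈ 335 kPa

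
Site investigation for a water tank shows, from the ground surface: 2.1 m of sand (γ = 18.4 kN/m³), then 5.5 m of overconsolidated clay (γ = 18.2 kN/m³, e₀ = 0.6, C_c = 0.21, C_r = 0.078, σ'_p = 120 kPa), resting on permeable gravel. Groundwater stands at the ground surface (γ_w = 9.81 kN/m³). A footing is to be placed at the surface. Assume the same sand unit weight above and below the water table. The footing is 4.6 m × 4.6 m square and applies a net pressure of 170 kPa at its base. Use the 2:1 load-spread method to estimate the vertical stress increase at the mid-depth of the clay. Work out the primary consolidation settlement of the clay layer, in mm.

Mid-depth of clay below the ground surface: z = 2.1 + 5.5/2 = 4.85 m.
Total vertical stress at mid-clay: σ_v = 18.4×2.1 + 18.2×2.75 = 88.69 kPa.
Pore pressure: u = 9.81×(4.85 − 0) = 47.578 kPa.
Initial effective stress: σ'_0 = σ_v − u = 88.69 − 47.578 = 41.112 kPa.
Stress increase at mid-clay by the 2:1 spreading method:
Δσ = qBL/((B+z)(L+z)) = 170×4.6×4.6/((4.6+4.85)(4.6+4.85)) = 40.281 kPa
Final effective stress: σ'_f = 41.112 + 40.281 = 81.393 kPa.
σ'_f = 81.393 ≤ σ'_p = 120 kPa, so the clay remains overconsolidated and only the recompression index applies:
S_c = C_r·H/(1+e₀)·log₁₀(σ'_f/σ'_0) = 0.078×5.5/1.6×log₁₀(81.393/41.112)
    = 0.26813 × 0.29662 = 0.07953 m

S_c ≈ 79.5 mm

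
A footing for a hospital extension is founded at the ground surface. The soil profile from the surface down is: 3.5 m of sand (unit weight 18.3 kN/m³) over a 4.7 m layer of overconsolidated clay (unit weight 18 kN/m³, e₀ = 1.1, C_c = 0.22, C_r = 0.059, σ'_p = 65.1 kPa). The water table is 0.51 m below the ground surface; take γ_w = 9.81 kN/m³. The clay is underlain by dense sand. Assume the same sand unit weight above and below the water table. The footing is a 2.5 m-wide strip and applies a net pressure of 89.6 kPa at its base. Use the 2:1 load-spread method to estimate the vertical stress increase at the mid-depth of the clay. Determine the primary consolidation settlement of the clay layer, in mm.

Mid-depth of clay below the ground surface: z = 3.5 + 4.7/2 = 5.85 m.
Total vertical stress at mid-clay: σ_v = 18.3×3.5 + 18×2.35 = 106.35 kPa.
Pore pressure: u = 9.81×(5.85 − 0.51) = 52.385 kPa.
Initial effective stress: σ'_0 = σ_v − u = 106.35 − 52.385 = 53.965 kPa.
Stress increase at mid-clay by the 2:1 spreading method:
Δσ = qB/(B+z) = 89.6×2.5/(2.5+5.85) = 26.826 kPa
Final effective stress: σ'_f = 53.965 + 26.826 = 80.791 kPa.
σ'_f = 80.791 > σ'_p = 65.1 kPa, so the stress path crosses the preconsolidation pressure — recompression up to σ'_p, then virgin compression beyond:
S_c = H/(1+e₀)·[C_r·log₁₀(σ'_p/σ'_0) + C_c·log₁₀(σ'_f/σ'_p)]
    = 4.7/2.1 × [0.059×log₁₀(65.1/53.965) + 0.22×log₁₀(80.791/65.1)]
    = 2.2381 × [0.0048067 + 0.020632] = 0.05693 m

S_c ≈ 56.9 mm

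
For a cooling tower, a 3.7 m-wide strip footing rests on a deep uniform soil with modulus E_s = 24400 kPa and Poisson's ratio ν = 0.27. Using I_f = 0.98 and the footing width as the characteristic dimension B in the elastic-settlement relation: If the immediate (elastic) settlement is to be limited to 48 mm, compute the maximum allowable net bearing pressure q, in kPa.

q ≈ 348 kPa

S_e = q·B·(1−ν²)/E_s · I_f  ⇒  q = S_e·E_s / (B·(1−ν²)·I_f).
q = 0.048 × 24400 / (3.7 × 0.9271 × 0.98) = 348.4 kPa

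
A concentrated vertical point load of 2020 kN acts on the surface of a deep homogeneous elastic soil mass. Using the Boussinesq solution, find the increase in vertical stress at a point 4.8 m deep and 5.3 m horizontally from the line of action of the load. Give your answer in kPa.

Δσ_z ≈ 5.71 kPa

Boussinesq vertical stress below a point load on an elastic half-space:
Δσ_z = 3P/(2πz²) · [1 + (r/z)²]^(−5/2)
r/z = 5.3/4.8 = 1.1042; [1+(r/z)²]^(−5/2) = 0.13631.
Δσ_z = 3×2020/(2π×4.8²) × 0.13631 = 41.861 × 0.13631 = 5.706 kPa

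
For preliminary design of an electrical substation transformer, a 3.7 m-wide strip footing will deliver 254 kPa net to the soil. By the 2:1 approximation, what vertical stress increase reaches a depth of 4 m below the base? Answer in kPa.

Δσ_z ≈ 122 kPa

By the 2:1 method the load spreads at 1 horizontal : 2 vertical, so at depth z the loaded area has grown by z in each plan dimension:
Δσ = qB/(B+z) = 254×3.7/(3.7+4) = 122.05 kPa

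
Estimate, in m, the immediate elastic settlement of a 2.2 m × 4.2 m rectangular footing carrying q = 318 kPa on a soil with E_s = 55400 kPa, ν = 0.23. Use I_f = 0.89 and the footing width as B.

S_e ≈ 0.0106 m

Immediate (elastic) settlement: S_e = q·B·(1−ν²)/E_s · I_f.
S_e = 318 × 2.2 × (1 − 0.23²) / 55400 × 0.89
    = 318 × 2.2 × 0.9471 / 55400 × 0.89
    = 0.01064 m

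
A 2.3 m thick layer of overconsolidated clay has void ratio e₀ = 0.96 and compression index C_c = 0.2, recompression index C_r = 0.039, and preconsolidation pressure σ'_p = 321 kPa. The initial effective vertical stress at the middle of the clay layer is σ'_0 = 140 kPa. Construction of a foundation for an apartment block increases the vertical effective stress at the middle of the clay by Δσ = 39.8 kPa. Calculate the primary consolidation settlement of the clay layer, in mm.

S_c ≈ 4.97 mm

Final effective stress: σ'_f = 140 + 39.8 = 179.8 kPa.
σ'_f = 179.8 ≤ σ'_p = 321 kPa, so the clay remains overconsolidated and only the recompression index applies:
S_c = C_r·H/(1+e₀)·log₁₀(σ'_f/σ'_0) = 0.039×2.3/1.96×log₁₀(179.8/140)
    = 0.045767 × 0.10866 = 0.004973 m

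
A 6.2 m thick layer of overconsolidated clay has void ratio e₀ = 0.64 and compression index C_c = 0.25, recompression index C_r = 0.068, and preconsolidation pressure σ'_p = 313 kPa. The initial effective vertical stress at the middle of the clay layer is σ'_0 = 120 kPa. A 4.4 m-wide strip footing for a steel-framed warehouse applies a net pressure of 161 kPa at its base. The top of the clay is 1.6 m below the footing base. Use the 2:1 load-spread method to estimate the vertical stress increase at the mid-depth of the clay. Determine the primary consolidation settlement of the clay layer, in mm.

S_c ≈ 55.8 mm

Mid-depth of clay below the footing base: z = 1.6 + 6.2/2 = 4.7 m.
Stress increase at mid-clay by the 2:1 spreading method:
Δσ = qB/(B+z) = 161×4.4/(4.4+4.7) = 77.846 kPa
Final effective stress: σ'_f = 120 + 77.846 = 197.85 kPa.
σ'_f = 197.85 ≤ σ'_p = 313 kPa, so the clay remains overconsolidated and only the recompression index applies:
S_c = C_r·H/(1+e₀)·log₁₀(σ'_f/σ'_0) = 0.068×6.2/1.64×log₁₀(197.85/120)
    = 0.25707 × 0.21715 = 0.05582 m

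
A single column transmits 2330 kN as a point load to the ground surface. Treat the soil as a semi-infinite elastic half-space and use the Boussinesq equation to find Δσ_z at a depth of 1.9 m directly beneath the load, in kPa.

Boussinesq vertical stress below a point load on an elastic half-space:
Δσ_z = 3P/(2πz²) · [1 + (r/z)²]^(−5/2)
r/z = 0/1.9 = 0; [1+(r/z)²]^(−5/2) = 1.
Δσ_z = 3×2330/(2π×1.9²) × 1 = 308.17 × 1 = 308.2 kPa

Δσ_z ≈ 308 kPa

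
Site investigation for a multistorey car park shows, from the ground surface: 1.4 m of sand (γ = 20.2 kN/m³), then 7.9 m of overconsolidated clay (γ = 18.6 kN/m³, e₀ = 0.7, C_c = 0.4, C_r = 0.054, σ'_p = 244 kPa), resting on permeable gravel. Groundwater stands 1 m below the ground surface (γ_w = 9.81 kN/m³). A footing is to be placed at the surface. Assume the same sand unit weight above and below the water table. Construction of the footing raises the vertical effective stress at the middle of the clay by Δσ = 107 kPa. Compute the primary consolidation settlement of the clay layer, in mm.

Mid-depth of clay below the ground surface: z = 1.4 + 7.9/2 = 5.35 m.
Total vertical stress at mid-clay: σ_v = 20.2×1.4 + 18.6×3.95 = 101.75 kPa.
Pore pressure: u = 9.81×(5.35 − 1) = 42.673 kPa.
Initial effective stress: σ'_0 = σ_v − u = 101.75 − 42.673 = 59.077 kPa.
Final effective stress: σ'_f = 59.077 + 107 = 166.08 kPa.
σ'_f = 166.08 ≤ σ'_p = 244 kPa, so the clay remains overconsolidated and only the recompression index applies:
S_c = C_r·H/(1+e₀)·log₁₀(σ'_f/σ'_0) = 0.054×7.9/1.7×log₁₀(166.08/59.077)
    = 0.25094 × 0.4489 = 0.1126 m

S_c ≈ 113 mm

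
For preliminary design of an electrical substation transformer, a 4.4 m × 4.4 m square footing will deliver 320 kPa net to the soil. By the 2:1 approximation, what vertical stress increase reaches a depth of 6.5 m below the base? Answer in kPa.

By the 2:1 method the load spreads at 1 horizontal : 2 vertical, so at depth z the loaded area has grown by z in each plan dimension:
Δσ = qBL/((B+z)(L+z)) = 320×4.4×4.4/((4.4+6.5)(4.4+6.5)) = 52.144 kPa

Δσ_z ≈ 52.1 kPa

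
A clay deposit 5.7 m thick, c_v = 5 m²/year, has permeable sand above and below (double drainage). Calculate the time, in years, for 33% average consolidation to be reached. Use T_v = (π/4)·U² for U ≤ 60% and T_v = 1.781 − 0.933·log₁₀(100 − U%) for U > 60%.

t ≈ 0.139 years

Drainage path length: H_d = H/2 = 2.85 m (double drainage).
U ≤ 60%: T_v = (π/4)·U² = (π/4)×0.33² = 0.08553.
t = T_v·H_d²/c_v = 0.08553×2.85²/5 = 0.1389 years.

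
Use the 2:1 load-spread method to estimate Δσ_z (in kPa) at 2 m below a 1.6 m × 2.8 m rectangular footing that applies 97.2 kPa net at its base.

Δσ_z ≈ 25.2 kPa

By the 2:1 method the load spreads at 1 horizontal : 2 vertical, so at depth z the loaded area has grown by z in each plan dimension:
Δσ = qBL/((B+z)(L+z)) = 97.2×1.6×2.8/((1.6+2)(2.8+2)) = 25.2 kPa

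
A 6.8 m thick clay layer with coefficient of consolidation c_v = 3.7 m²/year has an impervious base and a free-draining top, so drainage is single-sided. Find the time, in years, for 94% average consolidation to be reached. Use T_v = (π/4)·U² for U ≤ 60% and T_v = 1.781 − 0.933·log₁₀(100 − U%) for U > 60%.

Drainage path length: H_d = H = 6.8 m (single drainage).
U > 60%: T_v = 1.781 − 0.933·log₁₀(100 − 94) = 1.055.
t = T_v·H_d²/c_v = 1.055×6.8²/3.7 = 13.18 years.

t ≈ 13.2 years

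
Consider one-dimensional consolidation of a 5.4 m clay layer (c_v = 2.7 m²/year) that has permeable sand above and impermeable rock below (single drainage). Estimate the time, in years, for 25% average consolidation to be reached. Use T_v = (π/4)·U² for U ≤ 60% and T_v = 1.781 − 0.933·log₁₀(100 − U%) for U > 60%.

t ≈ 0.53 years

Drainage path length: H_d = H = 5.4 m (single drainage).
U ≤ 60%: T_v = (π/4)·U² = (π/4)×0.25² = 0.049087.
t = T_v·H_d²/c_v = 0.049087×5.4²/2.7 = 0.5301 years.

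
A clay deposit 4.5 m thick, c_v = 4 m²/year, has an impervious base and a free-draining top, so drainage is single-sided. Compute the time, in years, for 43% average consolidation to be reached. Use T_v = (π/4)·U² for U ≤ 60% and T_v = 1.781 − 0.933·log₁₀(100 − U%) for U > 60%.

t ≈ 0.735 years

Drainage path length: H_d = H = 4.5 m (single drainage).
U ≤ 60%: T_v = (π/4)·U² = (π/4)×0.43² = 0.14522.
t = T_v·H_d²/c_v = 0.14522×4.5²/4 = 0.7352 years.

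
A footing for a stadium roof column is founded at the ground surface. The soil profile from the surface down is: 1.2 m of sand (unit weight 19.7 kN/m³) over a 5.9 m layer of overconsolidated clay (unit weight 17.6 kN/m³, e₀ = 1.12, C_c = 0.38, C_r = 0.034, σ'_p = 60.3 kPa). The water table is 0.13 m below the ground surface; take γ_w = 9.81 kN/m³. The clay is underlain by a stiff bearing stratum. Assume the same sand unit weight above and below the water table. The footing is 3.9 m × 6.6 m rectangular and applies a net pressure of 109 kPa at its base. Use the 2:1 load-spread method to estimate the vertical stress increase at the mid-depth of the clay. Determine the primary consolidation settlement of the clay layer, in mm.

Mid-depth of clay below the ground surface: z = 1.2 + 5.9/2 = 4.15 m.
Total vertical stress at mid-clay: σ_v = 19.7×1.2 + 17.6×2.95 = 75.56 kPa.
Pore pressure: u = 9.81×(4.15 − 0.13) = 39.436 kPa.
Initial effective stress: σ'_0 = σ_v − u = 75.56 − 39.436 = 36.124 kPa.
Stress increase at mid-clay by the 2:1 spreading method:
Δσ = qBL/((B+z)(L+z)) = 109×3.9×6.6/((3.9+4.15)(6.6+4.15)) = 32.421 kPa
Final effective stress: σ'_f = 36.124 + 32.421 = 68.545 kPa.
σ'_f = 68.545 > σ'_p = 60.3 kPa, so the stress path crosses the preconsolidation pressure — recompression up to σ'_p, then virgin compression beyond:
S_c = H/(1+e₀)·[C_r·log₁₀(σ'_p/σ'_0) + C_c·log₁₀(σ'_f/σ'_p)]
    = 5.9/2.12 × [0.034×log₁₀(60.3/36.124) + 0.38×log₁₀(68.545/60.3)]
    = 2.783 × [0.0075657 + 0.02115] = 0.07992 m

S_c ≈ 79.9 mm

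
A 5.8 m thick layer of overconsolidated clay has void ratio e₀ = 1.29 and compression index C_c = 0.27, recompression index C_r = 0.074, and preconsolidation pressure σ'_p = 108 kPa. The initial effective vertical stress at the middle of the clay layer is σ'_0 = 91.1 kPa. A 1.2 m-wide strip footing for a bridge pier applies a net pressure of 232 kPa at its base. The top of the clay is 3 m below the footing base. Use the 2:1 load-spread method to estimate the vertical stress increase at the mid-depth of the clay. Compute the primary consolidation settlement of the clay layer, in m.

Mid-depth of clay below the footing base: z = 3 + 5.8/2 = 5.9 m.
Stress increase at mid-clay by the 2:1 spreading method:
Δσ = qB/(B+z) = 232×1.2/(1.2+5.9) = 39.211 kPa
Final effective stress: σ'_f = 91.1 + 39.211 = 130.31 kPa.
σ'_f = 130.31 > σ'_p = 108 kPa, so the stress path crosses the preconsolidation pressure — recompression up to σ'_p, then virgin compression beyond:
S_c = H/(1+e₀)·[C_r·log₁₀(σ'_p/σ'_0) + C_c·log₁₀(σ'_f/σ'_p)]
    = 5.8/2.29 × [0.074×log₁₀(108/91.1) + 0.27×log₁₀(130.31/108)]
    = 2.5328 × [0.005469 + 0.02202] = 0.06962 m

S_c ≈ 0.0696 m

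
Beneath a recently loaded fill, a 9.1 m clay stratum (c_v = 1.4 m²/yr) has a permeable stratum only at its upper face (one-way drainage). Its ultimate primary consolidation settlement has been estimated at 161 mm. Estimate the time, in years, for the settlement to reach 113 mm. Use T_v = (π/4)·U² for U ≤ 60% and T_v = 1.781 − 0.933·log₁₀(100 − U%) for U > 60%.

Drainage path length: H_d = H = 9.1 m (single drainage).
U = S(t)/S_ult = 113/161 = 0.7019.
U > 60%: T_v = 1.781 − 0.933·log₁₀(100 − 70.186) = 0.40537.
t = T_v·H_d²/c_v = 0.40537×9.1²/1.4 = 23.98 years.

t ≈ 24 years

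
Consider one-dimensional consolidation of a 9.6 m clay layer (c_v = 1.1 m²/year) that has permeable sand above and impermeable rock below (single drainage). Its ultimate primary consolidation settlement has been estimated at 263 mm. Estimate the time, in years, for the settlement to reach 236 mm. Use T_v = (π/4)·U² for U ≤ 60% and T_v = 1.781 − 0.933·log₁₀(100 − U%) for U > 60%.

t ≈ 70.2 years

Drainage path length: H_d = H = 9.6 m (single drainage).
U = S(t)/S_ult = 236/263 = 0.8973.
U > 60%: T_v = 1.781 − 0.933·log₁₀(100 − 89.734) = 0.83736.
t = T_v·H_d²/c_v = 0.83736×9.6²/1.1 = 70.16 years.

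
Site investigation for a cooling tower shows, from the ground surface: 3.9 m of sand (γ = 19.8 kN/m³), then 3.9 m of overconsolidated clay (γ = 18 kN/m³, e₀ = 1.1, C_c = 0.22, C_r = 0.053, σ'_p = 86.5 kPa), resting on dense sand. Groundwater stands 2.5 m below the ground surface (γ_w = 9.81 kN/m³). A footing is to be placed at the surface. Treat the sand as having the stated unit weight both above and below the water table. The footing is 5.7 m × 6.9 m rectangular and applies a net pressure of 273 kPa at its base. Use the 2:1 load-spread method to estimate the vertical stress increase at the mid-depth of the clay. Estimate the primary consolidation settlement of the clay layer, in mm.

Mid-depth of clay below the ground surface: z = 3.9 + 3.9/2 = 5.85 m.
Total vertical stress at mid-clay: σ_v = 19.8×3.9 + 18×1.95 = 112.32 kPa.
Pore pressure: u = 9.81×(5.85 − 2.5) = 32.864 kPa.
Initial effective stress: σ'_0 = σ_v − u = 112.32 − 32.864 = 79.456 kPa.
Stress increase at mid-clay by the 2:1 spreading method:
Δσ = qBL/((B+z)(L+z)) = 273×5.7×6.9/((5.7+5.85)(6.9+5.85)) = 72.911 kPa
Final effective stress: σ'_f = 79.456 + 72.911 = 152.37 kPa.
σ'_f = 152.37 > σ'_p = 86.5 kPa, so the stress path crosses the preconsolidation pressure — recompression up to σ'_p, then virgin compression beyond:
S_c = H/(1+e₀)·[C_r·log₁₀(σ'_p/σ'_0) + C_c·log₁₀(σ'_f/σ'_p)]
    = 3.9/2.1 × [0.053×log₁₀(86.5/79.456) + 0.22×log₁₀(152.37/86.5)]
    = 1.8571 × [0.0019551 + 0.054094] = 0.1041 m

S_c ≈ 104 mm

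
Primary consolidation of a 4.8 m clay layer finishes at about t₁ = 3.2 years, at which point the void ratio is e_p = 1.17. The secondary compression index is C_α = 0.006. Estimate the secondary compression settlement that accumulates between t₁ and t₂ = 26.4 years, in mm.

S_s ≈ 12.2 mm

Secondary compression: S_s = C_α·H/(1+e_p)·log₁₀(t₂/t₁)
S_s = 0.006×4.8/(1+1.17)×log₁₀(26.4/3.2)
    = 0.01327 × 0.9165 = 0.01216 m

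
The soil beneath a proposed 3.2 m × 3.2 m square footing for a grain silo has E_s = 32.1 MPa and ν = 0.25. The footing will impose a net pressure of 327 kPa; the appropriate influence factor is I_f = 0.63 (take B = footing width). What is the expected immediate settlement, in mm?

Immediate (elastic) settlement: S_e = q·B·(1−ν²)/E_s · I_f.
E_s = 32.1 MPa = 32100 kPa.
S_e = 327 × 3.2 × (1 − 0.25²) / 32100 × 0.63
    = 327 × 3.2 × 0.9375 / 32100 × 0.63
    = 0.01925 m = 19.25 mm

S_e ≈ 19.3 mm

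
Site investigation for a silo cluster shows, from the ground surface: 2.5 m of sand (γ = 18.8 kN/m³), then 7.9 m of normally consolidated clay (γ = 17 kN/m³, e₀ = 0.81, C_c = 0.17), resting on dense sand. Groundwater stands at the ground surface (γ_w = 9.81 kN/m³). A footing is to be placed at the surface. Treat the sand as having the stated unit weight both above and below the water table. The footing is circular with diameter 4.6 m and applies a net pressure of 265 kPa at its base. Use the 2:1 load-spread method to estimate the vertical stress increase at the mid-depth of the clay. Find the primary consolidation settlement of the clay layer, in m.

Mid-depth of clay below the ground surface: z = 2.5 + 7.9/2 = 6.45 m.
Total vertical stress at mid-clay: σ_v = 18.8×2.5 + 17×3.95 = 114.15 kPa.
Pore pressure: u = 9.81×(6.45 − 0) = 63.275 kPa.
Initial effective stress: σ'_0 = σ_v − u = 114.15 − 63.275 = 50.875 kPa.
Stress increase at mid-clay by the 2:1 spreading method:
Δσ ≈ qD²/(D+z)² = 265×4.6²/(4.6+6.45)² = 45.924 kPa
Final effective stress: σ'_f = σ'_0 + Δσ = 50.875 + 45.924 = 96.799 kPa.
Normally consolidated clay, so the full stress increment lies on the virgin compression line:
S_c = C_c·H/(1+e₀)·log₁₀(σ'_f/σ'_0) = 0.17×7.9/(1+0.81)×log₁₀(96.799/50.875)
    = 0.74199 × 0.27937 = 0.2073 m

S_c ≈ 0.207 m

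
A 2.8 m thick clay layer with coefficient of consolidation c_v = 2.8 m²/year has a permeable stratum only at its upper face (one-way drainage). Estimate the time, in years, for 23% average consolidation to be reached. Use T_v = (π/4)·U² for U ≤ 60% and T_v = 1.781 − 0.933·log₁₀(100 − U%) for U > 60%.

t ≈ 0.116 years

Drainage path length: H_d = H = 2.8 m (single drainage).
U ≤ 60%: T_v = (π/4)·U² = (π/4)×0.23² = 0.041548.
t = T_v·H_d²/c_v = 0.041548×2.8²/2.8 = 0.1163 years.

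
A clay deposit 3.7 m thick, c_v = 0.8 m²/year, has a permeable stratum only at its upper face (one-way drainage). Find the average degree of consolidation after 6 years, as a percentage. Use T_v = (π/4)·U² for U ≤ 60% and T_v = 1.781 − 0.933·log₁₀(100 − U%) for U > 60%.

Drainage path length: H_d = H = 3.7 m (single drainage).
T_v = c_v·t/H_d² = 0.8×6/3.7² = 0.35062.
T_v = 0.35062 corresponds to the U > 60% branch:
U = 1 − 10^((1.781 − T_v)/0.933)/100 = 0.6587

U ≈ 65.9 %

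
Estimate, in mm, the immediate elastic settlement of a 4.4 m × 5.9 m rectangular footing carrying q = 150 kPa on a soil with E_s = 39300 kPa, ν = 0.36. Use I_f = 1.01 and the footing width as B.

S_e ≈ 14.8 mm

Immediate (elastic) settlement: S_e = q·B·(1−ν²)/E_s · I_f.
S_e = 150 × 4.4 × (1 − 0.36²) / 39300 × 1.01
    = 150 × 4.4 × 0.8704 / 39300 × 1.01
    = 0.01476 m = 14.76 mm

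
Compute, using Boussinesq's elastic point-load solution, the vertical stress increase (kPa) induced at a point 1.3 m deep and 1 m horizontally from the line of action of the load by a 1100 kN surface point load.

Boussinesq vertical stress below a point load on an elastic half-space:
Δσ_z = 3P/(2πz²) · [1 + (r/z)²]^(−5/2)
r/z = 1/1.3 = 0.76923; [1+(r/z)²]^(−5/2) = 0.31285.
Δσ_z = 3×1100/(2π×1.3²) × 0.31285 = 310.78 × 0.31285 = 97.23 kPa

Δσ_z ≈ 97.2 kPa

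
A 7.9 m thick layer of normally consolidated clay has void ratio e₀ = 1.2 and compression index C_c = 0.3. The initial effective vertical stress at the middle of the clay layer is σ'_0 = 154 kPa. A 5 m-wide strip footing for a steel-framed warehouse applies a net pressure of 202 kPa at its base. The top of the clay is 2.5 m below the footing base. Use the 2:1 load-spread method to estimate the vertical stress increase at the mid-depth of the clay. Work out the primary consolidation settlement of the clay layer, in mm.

Mid-depth of clay below the footing base: z = 2.5 + 7.9/2 = 6.45 m.
Stress increase at mid-clay by the 2:1 spreading method:
Δσ = qB/(B+z) = 202×5/(5+6.45) = 88.21 kPa
Final effective stress: σ'_f = σ'_0 + Δσ = 154 + 88.21 = 242.21 kPa.
Normally consolidated clay, so the full stress increment lies on the virgin compression line:
S_c = C_c·H/(1+e₀)·log₁₀(σ'_f/σ'_0) = 0.3×7.9/(1+1.2)×log₁₀(242.21/154)
    = 1.0773 × 0.19667 = 0.2119 m

S_c ≈ 212 mm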